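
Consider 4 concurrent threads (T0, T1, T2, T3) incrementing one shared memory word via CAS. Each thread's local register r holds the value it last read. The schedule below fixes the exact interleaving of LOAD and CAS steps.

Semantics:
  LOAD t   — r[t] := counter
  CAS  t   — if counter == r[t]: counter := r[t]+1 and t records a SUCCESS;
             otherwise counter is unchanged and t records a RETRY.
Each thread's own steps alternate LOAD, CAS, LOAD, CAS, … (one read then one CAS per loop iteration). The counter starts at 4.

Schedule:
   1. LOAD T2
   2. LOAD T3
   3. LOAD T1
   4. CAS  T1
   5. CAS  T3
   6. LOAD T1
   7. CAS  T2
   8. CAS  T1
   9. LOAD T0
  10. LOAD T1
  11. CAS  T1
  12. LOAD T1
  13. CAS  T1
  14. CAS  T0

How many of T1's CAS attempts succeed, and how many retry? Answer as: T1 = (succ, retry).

1. LOAD T2 → mem=4 r[T2]=4 [LOAD]
2. LOAD T3 → mem=4 r[T3]=4 [LOAD]
3. LOAD T1 → mem=4 r[T1]=4 [LOAD]
4. CAS T1 → mem=5 r[T1]=4 [OK]
5. CAS T3 → mem=5 r[T3]=4 [RETRY]
6. LOAD T1 → mem=5 r[T1]=5 [LOAD]
7. CAS T2 → mem=5 r[T2]=4 [RETRY]
8. CAS T1 → mem=6 r[T1]=5 [OK]
9. LOAD T0 → mem=6 r[T0]=6 [LOAD]
10. LOAD T1 → mem=6 r[T1]=6 [LOAD]
11. CAS T1 → mem=7 r[T1]=6 [OK]
12. LOAD T1 → mem=7 r[T1]=7 [LOAD]
13. CAS T1 → mem=8 r[T1]=7 [OK]
14. CAS T0 → mem=8 r[T0]=6 [RETRY]

T1 = (4, 0)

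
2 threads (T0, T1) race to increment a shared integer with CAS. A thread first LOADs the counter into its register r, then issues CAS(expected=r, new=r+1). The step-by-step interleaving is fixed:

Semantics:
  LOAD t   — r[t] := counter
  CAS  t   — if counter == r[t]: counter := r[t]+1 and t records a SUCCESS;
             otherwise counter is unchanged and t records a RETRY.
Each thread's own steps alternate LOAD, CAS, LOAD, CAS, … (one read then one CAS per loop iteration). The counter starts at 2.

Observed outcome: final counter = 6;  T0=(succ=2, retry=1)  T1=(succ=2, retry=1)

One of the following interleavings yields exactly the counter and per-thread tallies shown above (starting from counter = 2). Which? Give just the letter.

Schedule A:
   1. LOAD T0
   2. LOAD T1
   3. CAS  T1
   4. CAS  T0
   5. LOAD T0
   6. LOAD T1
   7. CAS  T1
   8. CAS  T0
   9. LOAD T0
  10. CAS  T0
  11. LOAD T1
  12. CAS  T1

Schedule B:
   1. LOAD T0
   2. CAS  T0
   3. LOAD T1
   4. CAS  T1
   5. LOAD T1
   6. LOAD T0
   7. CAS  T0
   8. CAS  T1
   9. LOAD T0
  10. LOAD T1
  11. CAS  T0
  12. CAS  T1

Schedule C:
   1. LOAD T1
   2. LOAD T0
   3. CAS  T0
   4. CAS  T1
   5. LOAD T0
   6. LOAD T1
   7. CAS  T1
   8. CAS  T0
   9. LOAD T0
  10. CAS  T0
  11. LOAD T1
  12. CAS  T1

C

Simulating candidate C:
#1 T1 reads 2
#2 T0 reads 2
#3 T0 CAS(2→3) writes; counter now 3
#4 T1 CAS(2→3) fails; counter now 3
#5 T0 reads 3
#6 T1 reads 3
#7 T1 CAS(3→4) writes; counter now 4
#8 T0 CAS(3→4) fails; counter now 4
#9 T0 reads 4
#10 T0 CAS(4→5) writes; counter now 5
#11 T1 reads 5
#12 T1 CAS(5→6) writes; counter now 6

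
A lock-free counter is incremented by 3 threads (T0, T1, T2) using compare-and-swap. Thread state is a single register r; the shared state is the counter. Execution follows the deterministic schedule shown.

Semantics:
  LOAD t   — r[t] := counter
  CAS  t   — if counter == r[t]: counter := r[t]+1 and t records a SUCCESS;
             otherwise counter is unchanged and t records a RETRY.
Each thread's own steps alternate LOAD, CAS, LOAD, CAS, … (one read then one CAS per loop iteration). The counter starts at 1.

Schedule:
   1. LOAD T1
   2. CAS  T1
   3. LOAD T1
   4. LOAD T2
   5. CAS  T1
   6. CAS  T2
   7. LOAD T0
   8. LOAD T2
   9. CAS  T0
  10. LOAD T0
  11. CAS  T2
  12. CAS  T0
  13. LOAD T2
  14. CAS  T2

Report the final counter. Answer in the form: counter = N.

counter = 6

   1) LOAD T1:  M=1  r_T1=1
   2) CAS  T1:  M=2  r_T1=1 ✓
   3) LOAD T1:  M=2  r_T1=2
   4) LOAD T2:  M=2  r_T2=2
   5) CAS  T1:  M=3  r_T1=2 ✓
   6) CAS  T2:  M=3  r_T2=2 ✗
   7) LOAD T0:  M=3  r_T0=3
   8) LOAD T2:  M=3  r_T2=3
   9) CAS  T0:  M=4  r_T0=3 ✓
  10) LOAD T0:  M=4  r_T0=4
  11) CAS  T2:  M=4  r_T2=3 ✗
  12) CAS  T0:  M=5  r_T0=4 ✓
  13) LOAD T2:  M=5  r_T2=5
  14) CAS  T2:  M=6  r_T2=5 ✓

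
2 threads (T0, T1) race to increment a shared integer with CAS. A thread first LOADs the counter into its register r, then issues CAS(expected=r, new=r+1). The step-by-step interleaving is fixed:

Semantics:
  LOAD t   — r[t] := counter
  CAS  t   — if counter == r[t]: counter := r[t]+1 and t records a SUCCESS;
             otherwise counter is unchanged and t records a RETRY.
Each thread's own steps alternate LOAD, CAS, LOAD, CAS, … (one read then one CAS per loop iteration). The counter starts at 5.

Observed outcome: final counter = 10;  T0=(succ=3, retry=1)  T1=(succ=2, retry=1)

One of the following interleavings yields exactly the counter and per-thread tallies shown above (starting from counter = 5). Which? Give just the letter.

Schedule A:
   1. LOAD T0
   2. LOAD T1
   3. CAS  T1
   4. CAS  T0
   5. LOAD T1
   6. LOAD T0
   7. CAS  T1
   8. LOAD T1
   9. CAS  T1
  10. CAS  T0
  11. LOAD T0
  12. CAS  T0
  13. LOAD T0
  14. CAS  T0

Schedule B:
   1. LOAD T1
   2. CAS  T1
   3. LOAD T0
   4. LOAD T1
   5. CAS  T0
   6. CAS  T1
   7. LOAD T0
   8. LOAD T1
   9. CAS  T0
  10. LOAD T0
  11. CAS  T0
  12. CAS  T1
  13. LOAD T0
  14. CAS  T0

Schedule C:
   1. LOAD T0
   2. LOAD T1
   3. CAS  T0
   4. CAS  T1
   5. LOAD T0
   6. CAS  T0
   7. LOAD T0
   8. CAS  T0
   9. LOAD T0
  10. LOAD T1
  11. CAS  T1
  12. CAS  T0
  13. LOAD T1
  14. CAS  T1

C

Simulating candidate C:
T0 LOAD — after: cnt=5, r=5 — load
T1 LOAD — after: cnt=5, r=5 — load
T0 CAS — after: cnt=6, r=5 — ok
T1 CAS — after: cnt=6, r=5 — retry
T0 LOAD — after: cnt=6, r=6 — load
T0 CAS — after: cnt=7, r=6 — ok
T0 LOAD — after: cnt=7, r=7 — load
T0 CAS — after: cnt=8, r=7 — ok
T0 LOAD — after: cnt=8, r=8 — load
T1 LOAD — after: cnt=8, r=8 — load
T1 CAS — after: cnt=9, r=8 — ok
T0 CAS — after: cnt=9, r=8 — retry
T1 LOAD — after: cnt=9, r=9 — load
T1 CAS — after: cnt=10, r=9 — ok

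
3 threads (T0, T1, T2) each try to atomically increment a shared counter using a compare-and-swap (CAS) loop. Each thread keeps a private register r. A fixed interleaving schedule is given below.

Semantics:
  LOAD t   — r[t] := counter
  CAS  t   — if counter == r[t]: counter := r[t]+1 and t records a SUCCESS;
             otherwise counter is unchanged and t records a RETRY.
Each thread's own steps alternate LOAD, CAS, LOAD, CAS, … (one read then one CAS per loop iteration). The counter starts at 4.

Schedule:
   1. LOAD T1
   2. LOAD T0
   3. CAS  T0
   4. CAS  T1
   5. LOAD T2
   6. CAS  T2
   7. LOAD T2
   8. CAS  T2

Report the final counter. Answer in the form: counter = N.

counter = 7

step 1: T1 LOAD ⇒ load; ctr=4 reg=4
step 2: T0 LOAD ⇒ load; ctr=4 reg=4
step 3: T0 CAS ⇒ ok; ctr=5 reg=4
step 4: T1 CAS ⇒ retry; ctr=5 reg=4
step 5: T2 LOAD ⇒ load; ctr=5 reg=5
step 6: T2 CAS ⇒ ok; ctr=6 reg=5
step 7: T2 LOAD ⇒ load; ctr=6 reg=6
step 8: T2 CAS ⇒ ok; ctr=7 reg=6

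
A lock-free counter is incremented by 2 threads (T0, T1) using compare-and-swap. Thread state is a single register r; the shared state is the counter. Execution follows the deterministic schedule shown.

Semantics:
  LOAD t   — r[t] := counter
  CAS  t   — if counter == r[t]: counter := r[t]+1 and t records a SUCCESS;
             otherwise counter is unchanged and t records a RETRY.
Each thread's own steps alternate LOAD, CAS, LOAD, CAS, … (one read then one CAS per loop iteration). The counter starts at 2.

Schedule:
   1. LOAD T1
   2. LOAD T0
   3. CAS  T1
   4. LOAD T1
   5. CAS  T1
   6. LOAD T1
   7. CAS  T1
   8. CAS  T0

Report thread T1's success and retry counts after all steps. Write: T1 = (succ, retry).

T1 LOAD — after: cnt=2, r=2 — load
T0 LOAD — after: cnt=2, r=2 — load
T1 CAS — after: cnt=3, r=2 — ok
T1 LOAD — after: cnt=3, r=3 — load
T1 CAS — after: cnt=4, r=3 — ok
T1 LOAD — after: cnt=4, r=4 — load
T1 CAS — after: cnt=5, r=4 — ok
T0 CAS — after: cnt=5, r=2 — retry

T1 = (3, 0)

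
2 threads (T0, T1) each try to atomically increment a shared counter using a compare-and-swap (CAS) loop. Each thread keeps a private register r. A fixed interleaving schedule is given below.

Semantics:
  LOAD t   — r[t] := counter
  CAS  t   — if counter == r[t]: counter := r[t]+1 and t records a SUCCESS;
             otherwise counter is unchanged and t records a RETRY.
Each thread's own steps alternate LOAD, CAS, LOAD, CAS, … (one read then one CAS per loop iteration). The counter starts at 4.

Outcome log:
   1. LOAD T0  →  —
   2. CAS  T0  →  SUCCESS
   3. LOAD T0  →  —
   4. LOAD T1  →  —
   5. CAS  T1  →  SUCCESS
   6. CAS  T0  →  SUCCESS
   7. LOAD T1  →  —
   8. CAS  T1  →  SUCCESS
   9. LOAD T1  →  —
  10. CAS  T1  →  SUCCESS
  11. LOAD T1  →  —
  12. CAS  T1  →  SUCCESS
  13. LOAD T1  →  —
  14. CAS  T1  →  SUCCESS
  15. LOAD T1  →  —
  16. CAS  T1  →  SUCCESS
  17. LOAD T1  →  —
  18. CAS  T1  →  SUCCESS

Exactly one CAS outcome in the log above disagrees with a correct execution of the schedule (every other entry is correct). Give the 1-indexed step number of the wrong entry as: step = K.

step = 6

Correct run:
#1 T0 reads 4
#2 T0 CAS(4→5) writes; counter now 5
#3 T0 reads 5
#4 T1 reads 5
#5 T1 CAS(5→6) writes; counter now 6
#6 T0 CAS(5→6) fails; counter now 6
#7 T1 reads 6
#8 T1 CAS(6→7) writes; counter now 7
#9 T1 reads 7
#10 T1 CAS(7→8) writes; counter now 8
#11 T1 reads 8
#12 T1 CAS(8→9) writes; counter now 9
#13 T1 reads 9
#14 T1 CAS(9→10) writes; counter now 10
#15 T1 reads 10
#16 T1 CAS(10→11) writes; counter now 11
#17 T1 reads 11
#18 T1 CAS(11→12) writes; counter now 12
Log disagrees first at step 6.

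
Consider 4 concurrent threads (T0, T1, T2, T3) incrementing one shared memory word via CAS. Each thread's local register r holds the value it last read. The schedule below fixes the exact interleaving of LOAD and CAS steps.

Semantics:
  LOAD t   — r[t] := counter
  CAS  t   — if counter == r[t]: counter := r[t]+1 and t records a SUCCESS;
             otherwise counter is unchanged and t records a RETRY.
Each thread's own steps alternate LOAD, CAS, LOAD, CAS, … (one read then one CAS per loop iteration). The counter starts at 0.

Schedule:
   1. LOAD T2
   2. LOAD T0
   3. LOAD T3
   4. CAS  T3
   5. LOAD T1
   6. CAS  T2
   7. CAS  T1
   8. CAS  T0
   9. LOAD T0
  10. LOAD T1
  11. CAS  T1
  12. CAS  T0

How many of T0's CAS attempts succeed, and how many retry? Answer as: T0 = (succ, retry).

T0 = (0, 2)

[1] T2.load  rd  (counter 0, T2.r 0)
[2] T0.load  rd  (counter 0, T0.r 0)
[3] T3.load  rd  (counter 0, T3.r 0)
[4] T3.cas  hit  (counter 1, T3.r 0)
[5] T1.load  rd  (counter 1, T1.r 1)
[6] T2.cas  miss  (counter 1, T2.r 0)
[7] T1.cas  hit  (counter 2, T1.r 1)
[8] T0.cas  miss  (counter 2, T0.r 0)
[9] T0.load  rd  (counter 2, T0.r 2)
[10] T1.load  rd  (counter 2, T1.r 2)
[11] T1.cas  hit  (counter 3, T1.r 2)
[12] T0.cas  miss  (counter 3, T0.r 2)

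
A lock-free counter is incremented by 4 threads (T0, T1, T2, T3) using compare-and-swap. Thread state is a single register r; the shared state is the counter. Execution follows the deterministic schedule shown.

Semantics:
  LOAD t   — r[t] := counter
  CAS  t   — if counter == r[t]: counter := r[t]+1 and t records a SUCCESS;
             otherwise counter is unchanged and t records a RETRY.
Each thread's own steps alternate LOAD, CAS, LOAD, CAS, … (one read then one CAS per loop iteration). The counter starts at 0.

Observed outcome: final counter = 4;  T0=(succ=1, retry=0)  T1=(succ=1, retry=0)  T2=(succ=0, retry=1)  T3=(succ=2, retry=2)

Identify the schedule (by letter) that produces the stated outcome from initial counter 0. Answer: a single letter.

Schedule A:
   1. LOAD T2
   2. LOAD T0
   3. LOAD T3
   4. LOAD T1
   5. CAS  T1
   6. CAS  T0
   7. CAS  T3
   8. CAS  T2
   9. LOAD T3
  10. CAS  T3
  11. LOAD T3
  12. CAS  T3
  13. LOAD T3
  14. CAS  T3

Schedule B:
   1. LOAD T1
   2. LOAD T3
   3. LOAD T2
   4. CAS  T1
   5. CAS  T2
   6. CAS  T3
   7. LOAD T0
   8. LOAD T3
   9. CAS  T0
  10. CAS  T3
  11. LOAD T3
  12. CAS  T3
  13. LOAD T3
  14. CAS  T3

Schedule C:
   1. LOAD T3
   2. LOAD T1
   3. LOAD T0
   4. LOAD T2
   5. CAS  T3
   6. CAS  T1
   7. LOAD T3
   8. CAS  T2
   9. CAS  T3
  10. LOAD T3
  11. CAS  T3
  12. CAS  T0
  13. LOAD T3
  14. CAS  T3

Simulating candidate B:
T1 LOAD — after: cnt=0, r=0 — load
T3 LOAD — after: cnt=0, r=0 — load
T2 LOAD — after: cnt=0, r=0 — load
T1 CAS — after: cnt=1, r=0 — ok
T2 CAS — after: cnt=1, r=0 — retry
T3 CAS — after: cnt=1, r=0 — retry
T0 LOAD — after: cnt=1, r=1 — load
T3 LOAD — after: cnt=1, r=1 — load
T0 CAS — after: cnt=2, r=1 — ok
T3 CAS — after: cnt=2, r=1 — retry
T3 LOAD — after: cnt=2, r=2 — load
T3 CAS — after: cnt=3, r=2 — ok
T3 LOAD — after: cnt=3, r=3 — load
T3 CAS — after: cnt=4, r=3 — ok

B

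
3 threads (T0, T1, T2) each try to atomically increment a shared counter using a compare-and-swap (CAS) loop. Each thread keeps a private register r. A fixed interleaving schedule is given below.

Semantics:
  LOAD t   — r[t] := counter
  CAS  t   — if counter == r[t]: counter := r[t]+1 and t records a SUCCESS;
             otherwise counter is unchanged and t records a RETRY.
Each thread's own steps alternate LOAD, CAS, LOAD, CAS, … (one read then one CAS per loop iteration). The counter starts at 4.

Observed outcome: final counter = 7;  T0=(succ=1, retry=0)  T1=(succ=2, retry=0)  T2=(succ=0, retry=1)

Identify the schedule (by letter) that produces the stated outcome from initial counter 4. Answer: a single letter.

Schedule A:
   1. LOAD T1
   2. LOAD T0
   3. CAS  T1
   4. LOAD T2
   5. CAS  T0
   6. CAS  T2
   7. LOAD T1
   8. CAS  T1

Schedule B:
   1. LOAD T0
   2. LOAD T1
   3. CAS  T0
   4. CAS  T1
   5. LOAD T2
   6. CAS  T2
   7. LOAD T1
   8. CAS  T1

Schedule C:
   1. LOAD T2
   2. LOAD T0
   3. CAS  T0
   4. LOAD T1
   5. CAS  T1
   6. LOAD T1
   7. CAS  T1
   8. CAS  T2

C

Tracing schedule C:
[1] T2.load  rd  (counter 4, T2.r 4)
[2] T0.load  rd  (counter 4, T0.r 4)
[3] T0.cas  hit  (counter 5, T0.r 4)
[4] T1.load  rd  (counter 5, T1.r 5)
[5] T1.cas  hit  (counter 6, T1.r 5)
[6] T1.load  rd  (counter 6, T1.r 6)
[7] T1.cas  hit  (counter 7, T1.r 6)
[8] T2.cas  miss  (counter 7, T2.r 4)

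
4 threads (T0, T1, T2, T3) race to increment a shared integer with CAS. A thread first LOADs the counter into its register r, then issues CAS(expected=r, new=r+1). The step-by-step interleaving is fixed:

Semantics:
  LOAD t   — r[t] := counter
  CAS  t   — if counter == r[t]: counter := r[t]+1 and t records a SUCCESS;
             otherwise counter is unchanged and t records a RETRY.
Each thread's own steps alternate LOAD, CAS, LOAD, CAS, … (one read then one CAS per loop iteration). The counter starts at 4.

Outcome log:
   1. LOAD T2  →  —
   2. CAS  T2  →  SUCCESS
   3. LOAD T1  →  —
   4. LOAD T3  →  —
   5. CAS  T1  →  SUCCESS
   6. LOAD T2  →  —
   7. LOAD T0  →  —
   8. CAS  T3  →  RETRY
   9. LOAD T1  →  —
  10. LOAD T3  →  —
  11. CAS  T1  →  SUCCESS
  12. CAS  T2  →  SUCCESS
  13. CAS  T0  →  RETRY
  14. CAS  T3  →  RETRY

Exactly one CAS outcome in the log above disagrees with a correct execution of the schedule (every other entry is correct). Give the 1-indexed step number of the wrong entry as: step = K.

step = 12

Reference trace:
   1) LOAD T2:  M=4  r_T2=4
   2) CAS  T2:  M=5  r_T2=4 ✓
   3) LOAD T1:  M=5  r_T1=5
   4) LOAD T3:  M=5  r_T3=5
   5) CAS  T1:  M=6  r_T1=5 ✓
   6) LOAD T2:  M=6  r_T2=6
   7) LOAD T0:  M=6  r_T0=6
   8) CAS  T3:  M=6  r_T3=5 ✗
   9) LOAD T1:  M=6  r_T1=6
  10) LOAD T3:  M=6  r_T3=6
  11) CAS  T1:  M=7  r_T1=6 ✓
  12) CAS  T2:  M=7  r_T2=6 ✗
  13) CAS  T0:  M=7  r_T0=6 ✗
  14) CAS  T3:  M=7  r_T3=6 ✗
Log disagrees first at step 12.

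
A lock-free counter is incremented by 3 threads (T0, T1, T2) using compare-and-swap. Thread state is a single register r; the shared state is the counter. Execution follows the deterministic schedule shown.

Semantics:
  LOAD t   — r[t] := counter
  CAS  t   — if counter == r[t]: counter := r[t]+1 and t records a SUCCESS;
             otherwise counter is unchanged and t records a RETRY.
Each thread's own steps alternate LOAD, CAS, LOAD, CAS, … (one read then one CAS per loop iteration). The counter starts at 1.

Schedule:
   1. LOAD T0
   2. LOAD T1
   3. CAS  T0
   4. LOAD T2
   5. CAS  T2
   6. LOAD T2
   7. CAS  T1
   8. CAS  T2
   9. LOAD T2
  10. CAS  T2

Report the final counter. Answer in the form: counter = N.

   1) LOAD T0:  M=1  r_T0=1
   2) LOAD T1:  M=1  r_T1=1
   3) CAS  T0:  M=2  r_T0=1 ✓
   4) LOAD T2:  M=2  r_T2=2
   5) CAS  T2:  M=3  r_T2=2 ✓
   6) LOAD T2:  M=3  r_T2=3
   7) CAS  T1:  M=3  r_T1=1 ✗
   8) CAS  T2:  M=4  r_T2=3 ✓
   9) LOAD T2:  M=4  r_T2=4
  10) CAS  T2:  M=5  r_T2=4 ✓

counter = 5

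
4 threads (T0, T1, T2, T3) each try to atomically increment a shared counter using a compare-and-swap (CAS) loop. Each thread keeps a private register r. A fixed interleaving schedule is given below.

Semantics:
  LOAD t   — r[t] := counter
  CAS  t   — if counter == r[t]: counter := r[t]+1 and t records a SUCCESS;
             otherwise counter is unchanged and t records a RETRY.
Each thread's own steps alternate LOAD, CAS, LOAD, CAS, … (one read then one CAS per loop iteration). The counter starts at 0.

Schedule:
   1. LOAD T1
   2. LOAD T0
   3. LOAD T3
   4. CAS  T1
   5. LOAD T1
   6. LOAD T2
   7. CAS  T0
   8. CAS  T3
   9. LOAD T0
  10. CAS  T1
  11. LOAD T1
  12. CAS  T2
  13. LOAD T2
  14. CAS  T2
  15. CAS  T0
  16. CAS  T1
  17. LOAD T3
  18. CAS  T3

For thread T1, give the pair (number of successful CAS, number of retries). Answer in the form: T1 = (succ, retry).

T1 = (2, 1)

step 1: T1 LOAD ⇒ load; ctr=0 reg=0
step 2: T0 LOAD ⇒ load; ctr=0 reg=0
step 3: T3 LOAD ⇒ load; ctr=0 reg=0
step 4: T1 CAS ⇒ ok; ctr=1 reg=0
step 5: T1 LOAD ⇒ load; ctr=1 reg=1
step 6: T2 LOAD ⇒ load; ctr=1 reg=1
step 7: T0 CAS ⇒ retry; ctr=1 reg=0
step 8: T3 CAS ⇒ retry; ctr=1 reg=0
step 9: T0 LOAD ⇒ load; ctr=1 reg=1
step 10: T1 CAS ⇒ ok; ctr=2 reg=1
step 11: T1 LOAD ⇒ load; ctr=2 reg=2
step 12: T2 CAS ⇒ retry; ctr=2 reg=1
step 13: T2 LOAD ⇒ load; ctr=2 reg=2
step 14: T2 CAS ⇒ ok; ctr=3 reg=2
step 15: T0 CAS ⇒ retry; ctr=3 reg=1
step 16: T1 CAS ⇒ retry; ctr=3 reg=2
step 17: T3 LOAD ⇒ load; ctr=3 reg=3
step 18: T3 CAS ⇒ ok; ctr=4 reg=3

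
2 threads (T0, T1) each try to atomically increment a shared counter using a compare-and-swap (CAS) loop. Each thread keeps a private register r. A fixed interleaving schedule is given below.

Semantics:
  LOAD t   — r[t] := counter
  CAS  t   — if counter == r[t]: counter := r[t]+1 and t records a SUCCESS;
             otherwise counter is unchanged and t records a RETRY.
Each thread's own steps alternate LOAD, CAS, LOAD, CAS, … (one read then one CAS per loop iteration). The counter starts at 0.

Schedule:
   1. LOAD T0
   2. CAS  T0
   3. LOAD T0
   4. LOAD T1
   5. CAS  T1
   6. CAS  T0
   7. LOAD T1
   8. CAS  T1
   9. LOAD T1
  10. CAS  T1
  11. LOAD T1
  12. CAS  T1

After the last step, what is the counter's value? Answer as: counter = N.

counter = 5

step 1: T0 LOAD ⇒ load; ctr=0 reg=0
step 2: T0 CAS ⇒ ok; ctr=1 reg=0
step 3: T0 LOAD ⇒ load; ctr=1 reg=1
step 4: T1 LOAD ⇒ load; ctr=1 reg=1
step 5: T1 CAS ⇒ ok; ctr=2 reg=1
step 6: T0 CAS ⇒ retry; ctr=2 reg=1
step 7: T1 LOAD ⇒ load; ctr=2 reg=2
step 8: T1 CAS ⇒ ok; ctr=3 reg=2
step 9: T1 LOAD ⇒ load; ctr=3 reg=3
step 10: T1 CAS ⇒ ok; ctr=4 reg=3
step 11: T1 LOAD ⇒ load; ctr=4 reg=4
step 12: T1 CAS ⇒ ok; ctr=5 reg=4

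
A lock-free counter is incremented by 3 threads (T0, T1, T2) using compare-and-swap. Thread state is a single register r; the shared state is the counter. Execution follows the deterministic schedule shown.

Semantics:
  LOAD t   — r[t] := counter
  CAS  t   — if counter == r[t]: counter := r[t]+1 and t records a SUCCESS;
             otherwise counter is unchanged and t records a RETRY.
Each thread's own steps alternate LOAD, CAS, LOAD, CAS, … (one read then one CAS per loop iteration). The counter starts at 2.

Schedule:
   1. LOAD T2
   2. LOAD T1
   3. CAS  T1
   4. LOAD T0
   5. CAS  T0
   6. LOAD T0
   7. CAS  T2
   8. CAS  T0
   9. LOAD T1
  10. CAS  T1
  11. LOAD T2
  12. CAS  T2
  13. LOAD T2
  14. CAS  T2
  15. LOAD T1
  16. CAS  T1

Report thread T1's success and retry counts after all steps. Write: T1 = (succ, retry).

T1 = (3, 0)

step 1: T2 LOAD ⇒ load; ctr=2 reg=2
step 2: T1 LOAD ⇒ load; ctr=2 reg=2
step 3: T1 CAS ⇒ ok; ctr=3 reg=2
step 4: T0 LOAD ⇒ load; ctr=3 reg=3
step 5: T0 CAS ⇒ ok; ctr=4 reg=3
step 6: T0 LOAD ⇒ load; ctr=4 reg=4
step 7: T2 CAS ⇒ retry; ctr=4 reg=2
step 8: T0 CAS ⇒ ok; ctr=5 reg=4
step 9: T1 LOAD ⇒ load; ctr=5 reg=5
step 10: T1 CAS ⇒ ok; ctr=6 reg=5
step 11: T2 LOAD ⇒ load; ctr=6 reg=6
step 12: T2 CAS ⇒ ok; ctr=7 reg=6
step 13: T2 LOAD ⇒ load; ctr=7 reg=7
step 14: T2 CAS ⇒ ok; ctr=8 reg=7
step 15: T1 LOAD ⇒ load; ctr=8 reg=8
step 16: T1 CAS ⇒ ok; ctr=9 reg=8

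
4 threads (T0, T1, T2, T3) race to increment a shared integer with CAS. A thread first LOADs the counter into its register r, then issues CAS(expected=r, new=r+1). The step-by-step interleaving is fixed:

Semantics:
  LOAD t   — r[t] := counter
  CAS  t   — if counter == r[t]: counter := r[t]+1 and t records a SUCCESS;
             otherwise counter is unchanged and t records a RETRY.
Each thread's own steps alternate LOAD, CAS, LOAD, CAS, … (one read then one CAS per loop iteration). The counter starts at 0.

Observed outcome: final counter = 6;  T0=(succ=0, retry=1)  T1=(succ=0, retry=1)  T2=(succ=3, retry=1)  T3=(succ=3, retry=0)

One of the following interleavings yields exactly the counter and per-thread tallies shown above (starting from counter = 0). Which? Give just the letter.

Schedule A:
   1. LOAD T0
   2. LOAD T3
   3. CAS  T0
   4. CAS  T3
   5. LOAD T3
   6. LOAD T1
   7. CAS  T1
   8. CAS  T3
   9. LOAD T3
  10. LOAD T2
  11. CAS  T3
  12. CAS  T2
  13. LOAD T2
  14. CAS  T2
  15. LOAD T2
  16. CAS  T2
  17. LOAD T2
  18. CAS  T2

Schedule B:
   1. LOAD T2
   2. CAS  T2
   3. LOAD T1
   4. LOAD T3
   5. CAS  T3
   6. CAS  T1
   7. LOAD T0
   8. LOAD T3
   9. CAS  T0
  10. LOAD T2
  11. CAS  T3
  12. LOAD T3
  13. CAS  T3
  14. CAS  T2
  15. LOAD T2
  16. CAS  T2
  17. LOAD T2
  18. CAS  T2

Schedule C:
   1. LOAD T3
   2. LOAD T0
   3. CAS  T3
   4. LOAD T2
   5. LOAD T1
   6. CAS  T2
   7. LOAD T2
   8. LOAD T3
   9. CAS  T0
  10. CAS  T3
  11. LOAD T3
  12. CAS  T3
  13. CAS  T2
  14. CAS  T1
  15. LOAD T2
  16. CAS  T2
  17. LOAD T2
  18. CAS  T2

C

Simulating candidate C:
step 1: T3 LOAD ⇒ load; ctr=0 reg=0
step 2: T0 LOAD ⇒ load; ctr=0 reg=0
step 3: T3 CAS ⇒ ok; ctr=1 reg=0
step 4: T2 LOAD ⇒ load; ctr=1 reg=1
step 5: T1 LOAD ⇒ load; ctr=1 reg=1
step 6: T2 CAS ⇒ ok; ctr=2 reg=1
step 7: T2 LOAD ⇒ load; ctr=2 reg=2
step 8: T3 LOAD ⇒ load; ctr=2 reg=2
step 9: T0 CAS ⇒ retry; ctr=2 reg=0
step 10: T3 CAS ⇒ ok; ctr=3 reg=2
step 11: T3 LOAD ⇒ load; ctr=3 reg=3
step 12: T3 CAS ⇒ ok; ctr=4 reg=3
step 13: T2 CAS ⇒ retry; ctr=4 reg=2
step 14: T1 CAS ⇒ retry; ctr=4 reg=1
step 15: T2 LOAD ⇒ load; ctr=4 reg=4
step 16: T2 CAS ⇒ ok; ctr=5 reg=4
step 17: T2 LOAD ⇒ load; ctr=5 reg=5
step 18: T2 CAS ⇒ ok; ctr=6 reg=5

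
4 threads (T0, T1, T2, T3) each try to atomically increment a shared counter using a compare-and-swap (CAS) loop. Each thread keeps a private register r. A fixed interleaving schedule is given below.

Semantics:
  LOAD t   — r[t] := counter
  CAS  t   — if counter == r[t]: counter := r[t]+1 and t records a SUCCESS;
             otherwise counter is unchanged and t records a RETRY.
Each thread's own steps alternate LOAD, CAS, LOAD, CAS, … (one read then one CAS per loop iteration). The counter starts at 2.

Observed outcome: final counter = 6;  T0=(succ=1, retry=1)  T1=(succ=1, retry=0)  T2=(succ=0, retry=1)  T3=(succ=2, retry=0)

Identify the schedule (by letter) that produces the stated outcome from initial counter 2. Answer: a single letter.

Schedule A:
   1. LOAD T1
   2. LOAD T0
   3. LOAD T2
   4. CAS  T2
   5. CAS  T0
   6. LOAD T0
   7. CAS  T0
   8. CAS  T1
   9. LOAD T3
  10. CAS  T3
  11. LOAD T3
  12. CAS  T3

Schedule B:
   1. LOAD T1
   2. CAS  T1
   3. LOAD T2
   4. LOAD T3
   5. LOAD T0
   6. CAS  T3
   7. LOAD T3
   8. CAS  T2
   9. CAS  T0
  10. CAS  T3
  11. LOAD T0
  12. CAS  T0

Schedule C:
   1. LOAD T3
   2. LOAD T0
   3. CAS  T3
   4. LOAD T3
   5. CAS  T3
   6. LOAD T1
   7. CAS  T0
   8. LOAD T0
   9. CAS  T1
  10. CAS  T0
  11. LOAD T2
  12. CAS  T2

Tracing schedule B:
#1 T1 reads 2
#2 T1 CAS(2→3) writes; counter now 3
#3 T2 reads 3
#4 T3 reads 3
#5 T0 reads 3
#6 T3 CAS(3→4) writes; counter now 4
#7 T3 reads 4
#8 T2 CAS(3→4) fails; counter now 4
#9 T0 CAS(3→4) fails; counter now 4
#10 T3 CAS(4→5) writes; counter now 5
#11 T0 reads 5
#12 T0 CAS(5→6) writes; counter now 6

B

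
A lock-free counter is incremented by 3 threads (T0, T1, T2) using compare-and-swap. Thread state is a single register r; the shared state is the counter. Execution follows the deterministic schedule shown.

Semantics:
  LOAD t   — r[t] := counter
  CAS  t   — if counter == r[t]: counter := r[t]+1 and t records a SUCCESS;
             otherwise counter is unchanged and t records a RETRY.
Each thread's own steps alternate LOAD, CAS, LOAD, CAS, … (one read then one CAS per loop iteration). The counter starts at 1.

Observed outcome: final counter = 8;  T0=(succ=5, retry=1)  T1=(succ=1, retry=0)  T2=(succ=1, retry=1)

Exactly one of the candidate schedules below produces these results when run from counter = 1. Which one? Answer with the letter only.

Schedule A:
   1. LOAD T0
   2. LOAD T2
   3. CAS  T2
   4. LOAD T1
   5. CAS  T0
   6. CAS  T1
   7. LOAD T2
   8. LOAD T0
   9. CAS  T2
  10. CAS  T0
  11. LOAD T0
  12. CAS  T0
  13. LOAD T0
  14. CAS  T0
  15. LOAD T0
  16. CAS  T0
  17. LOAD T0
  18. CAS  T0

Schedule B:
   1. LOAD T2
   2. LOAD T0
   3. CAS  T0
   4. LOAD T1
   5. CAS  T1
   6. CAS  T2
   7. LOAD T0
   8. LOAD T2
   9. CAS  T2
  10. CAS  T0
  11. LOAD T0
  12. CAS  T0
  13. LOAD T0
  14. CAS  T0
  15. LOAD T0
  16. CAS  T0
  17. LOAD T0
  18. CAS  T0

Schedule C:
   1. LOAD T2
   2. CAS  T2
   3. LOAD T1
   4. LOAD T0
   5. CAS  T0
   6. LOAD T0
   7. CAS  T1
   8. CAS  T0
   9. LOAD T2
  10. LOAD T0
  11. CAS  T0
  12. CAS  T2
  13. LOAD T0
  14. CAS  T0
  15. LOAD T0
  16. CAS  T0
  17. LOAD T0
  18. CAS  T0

B

Tracing schedule B:
[1] T2.load  rd  (counter 1, T2.r 1)
[2] T0.load  rd  (counter 1, T0.r 1)
[3] T0.cas  hit  (counter 2, T0.r 1)
[4] T1.load  rd  (counter 2, T1.r 2)
[5] T1.cas  hit  (counter 3, T1.r 2)
[6] T2.cas  miss  (counter 3, T2.r 1)
[7] T0.load  rd  (counter 3, T0.r 3)
[8] T2.load  rd  (counter 3, T2.r 3)
[9] T2.cas  hit  (counter 4, T2.r 3)
[10] T0.cas  miss  (counter 4, T0.r 3)
[11] T0.load  rd  (counter 4, T0.r 4)
[12] T0.cas  hit  (counter 5, T0.r 4)
[13] T0.load  rd  (counter 5, T0.r 5)
[14] T0.cas  hit  (counter 6, T0.r 5)
[15] T0.load  rd  (counter 6, T0.r 6)
[16] T0.cas  hit  (counter 7, T0.r 6)
[17] T0.load  rd  (counter 7, T0.r 7)
[18] T0.cas  hit  (counter 8, T0.r 7)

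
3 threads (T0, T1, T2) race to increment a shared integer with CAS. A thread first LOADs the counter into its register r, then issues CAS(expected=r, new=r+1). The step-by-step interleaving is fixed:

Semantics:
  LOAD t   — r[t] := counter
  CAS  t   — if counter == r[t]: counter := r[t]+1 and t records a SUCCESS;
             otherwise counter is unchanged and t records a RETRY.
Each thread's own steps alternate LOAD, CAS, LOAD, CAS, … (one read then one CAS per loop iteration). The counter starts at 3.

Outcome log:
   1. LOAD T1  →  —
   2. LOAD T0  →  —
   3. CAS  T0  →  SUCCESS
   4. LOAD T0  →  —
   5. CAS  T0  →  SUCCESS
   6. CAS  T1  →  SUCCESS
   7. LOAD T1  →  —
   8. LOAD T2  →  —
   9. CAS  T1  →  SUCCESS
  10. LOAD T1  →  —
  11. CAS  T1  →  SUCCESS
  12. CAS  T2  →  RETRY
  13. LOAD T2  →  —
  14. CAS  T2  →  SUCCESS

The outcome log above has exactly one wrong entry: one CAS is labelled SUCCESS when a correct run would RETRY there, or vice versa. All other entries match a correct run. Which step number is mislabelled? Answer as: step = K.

step = 6

Reference trace:
   1) LOAD T1:  M=3  r_T1=3
   2) LOAD T0:  M=3  r_T0=3
   3) CAS  T0:  M=4  r_T0=3 ✓
   4) LOAD T0:  M=4  r_T0=4
   5) CAS  T0:  M=5  r_T0=4 ✓
   6) CAS  T1:  M=5  r_T1=3 ✗
   7) LOAD T1:  M=5  r_T1=5
   8) LOAD T2:  M=5  r_T2=5
   9) CAS  T1:  M=6  r_T1=5 ✓
  10) LOAD T1:  M=6  r_T1=6
  11) CAS  T1:  M=7  r_T1=6 ✓
  12) CAS  T2:  M=7  r_T2=5 ✗
  13) LOAD T2:  M=7  r_T2=7
  14) CAS  T2:  M=8  r_T2=7 ✓
Flip is step 6.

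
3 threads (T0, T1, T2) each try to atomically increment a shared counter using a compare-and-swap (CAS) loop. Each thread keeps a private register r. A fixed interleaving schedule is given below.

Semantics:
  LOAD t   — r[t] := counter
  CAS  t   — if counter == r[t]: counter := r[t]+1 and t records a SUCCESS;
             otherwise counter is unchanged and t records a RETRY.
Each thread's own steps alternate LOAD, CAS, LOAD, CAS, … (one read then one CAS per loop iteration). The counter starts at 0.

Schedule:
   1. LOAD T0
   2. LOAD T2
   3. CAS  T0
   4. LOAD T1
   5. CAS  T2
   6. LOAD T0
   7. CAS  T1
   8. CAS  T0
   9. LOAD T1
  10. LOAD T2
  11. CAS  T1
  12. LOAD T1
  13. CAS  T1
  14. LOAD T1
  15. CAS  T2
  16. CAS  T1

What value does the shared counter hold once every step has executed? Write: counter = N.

counter = 5

[1] T0.load  rd  (counter 0, T0.r 0)
[2] T2.load  rd  (counter 0, T2.r 0)
[3] T0.cas  hit  (counter 1, T0.r 0)
[4] T1.load  rd  (counter 1, T1.r 1)
[5] T2.cas  miss  (counter 1, T2.r 0)
[6] T0.load  rd  (counter 1, T0.r 1)
[7] T1.cas  hit  (counter 2, T1.r 1)
[8] T0.cas  miss  (counter 2, T0.r 1)
[9] T1.load  rd  (counter 2, T1.r 2)
[10] T2.load  rd  (counter 2, T2.r 2)
[11] T1.cas  hit  (counter 3, T1.r 2)
[12] T1.load  rd  (counter 3, T1.r 3)
[13] T1.cas  hit  (counter 4, T1.r 3)
[14] T1.load  rd  (counter 4, T1.r 4)
[15] T2.cas  miss  (counter 4, T2.r 2)
[16] T1.cas  hit  (counter 5, T1.r 4)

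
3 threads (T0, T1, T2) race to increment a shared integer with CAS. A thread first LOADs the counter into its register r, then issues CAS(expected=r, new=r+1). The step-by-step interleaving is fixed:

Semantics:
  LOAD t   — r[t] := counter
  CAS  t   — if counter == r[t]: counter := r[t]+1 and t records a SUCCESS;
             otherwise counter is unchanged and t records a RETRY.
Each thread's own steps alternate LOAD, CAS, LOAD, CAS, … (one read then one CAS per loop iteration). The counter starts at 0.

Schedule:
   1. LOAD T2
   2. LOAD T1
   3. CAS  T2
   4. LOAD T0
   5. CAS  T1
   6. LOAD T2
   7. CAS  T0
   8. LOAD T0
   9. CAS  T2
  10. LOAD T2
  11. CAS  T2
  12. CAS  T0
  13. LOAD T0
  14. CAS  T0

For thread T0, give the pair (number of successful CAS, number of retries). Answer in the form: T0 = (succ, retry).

   1) LOAD T2:  M=0  r_T2=0
   2) LOAD T1:  M=0  r_T1=0
   3) CAS  T2:  M=1  r_T2=0 ✓
   4) LOAD T0:  M=1  r_T0=1
   5) CAS  T1:  M=1  r_T1=0 ✗
   6) LOAD T2:  M=1  r_T2=1
   7) CAS  T0:  M=2  r_T0=1 ✓
   8) LOAD T0:  M=2  r_T0=2
   9) CAS  T2:  M=2  r_T2=1 ✗
  10) LOAD T2:  M=2  r_T2=2
  11) CAS  T2:  M=3  r_T2=2 ✓
  12) CAS  T0:  M=3  r_T0=2 ✗
  13) LOAD T0:  M=3  r_T0=3
  14) CAS  T0:  M=4  r_T0=3 ✓

T0 = (2, 1)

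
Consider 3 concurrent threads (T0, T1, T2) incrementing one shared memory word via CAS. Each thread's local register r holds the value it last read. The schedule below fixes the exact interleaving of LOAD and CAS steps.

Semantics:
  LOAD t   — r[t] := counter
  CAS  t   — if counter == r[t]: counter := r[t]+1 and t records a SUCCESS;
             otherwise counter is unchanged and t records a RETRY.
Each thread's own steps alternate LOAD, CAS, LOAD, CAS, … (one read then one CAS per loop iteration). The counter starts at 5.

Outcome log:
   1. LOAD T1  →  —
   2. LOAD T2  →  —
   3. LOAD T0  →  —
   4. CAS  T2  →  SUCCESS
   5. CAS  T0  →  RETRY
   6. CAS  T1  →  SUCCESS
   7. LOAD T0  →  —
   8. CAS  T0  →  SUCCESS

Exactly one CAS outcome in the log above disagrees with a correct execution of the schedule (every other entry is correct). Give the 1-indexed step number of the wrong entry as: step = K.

Reference trace:
T1 LOAD — after: cnt=5, r=5 — load
T2 LOAD — after: cnt=5, r=5 — load
T0 LOAD — after: cnt=5, r=5 — load
T2 CAS — after: cnt=6, r=5 — ok
T0 CAS — after: cnt=6, r=5 — retry
T1 CAS — after: cnt=6, r=5 — retry
T0 LOAD — after: cnt=6, r=6 — load
T0 CAS — after: cnt=7, r=6 — ok
Mismatch at 6.

step = 6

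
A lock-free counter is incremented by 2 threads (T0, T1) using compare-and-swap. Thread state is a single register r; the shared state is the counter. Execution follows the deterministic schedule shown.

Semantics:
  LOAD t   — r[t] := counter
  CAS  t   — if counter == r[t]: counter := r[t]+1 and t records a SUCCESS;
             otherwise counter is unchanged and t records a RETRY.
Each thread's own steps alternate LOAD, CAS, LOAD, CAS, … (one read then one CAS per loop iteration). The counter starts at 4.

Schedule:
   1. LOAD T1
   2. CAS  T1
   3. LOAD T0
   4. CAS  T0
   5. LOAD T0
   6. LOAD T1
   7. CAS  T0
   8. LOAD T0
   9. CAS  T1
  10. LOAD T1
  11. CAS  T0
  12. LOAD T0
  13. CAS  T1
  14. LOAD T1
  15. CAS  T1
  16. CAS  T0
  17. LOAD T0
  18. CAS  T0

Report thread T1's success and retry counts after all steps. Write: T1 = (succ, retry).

T1 = (2, 2)

[1] T1.load  rd  (counter 4, T1.r 4)
[2] T1.cas  hit  (counter 5, T1.r 4)
[3] T0.load  rd  (counter 5, T0.r 5)
[4] T0.cas  hit  (counter 6, T0.r 5)
[5] T0.load  rd  (counter 6, T0.r 6)
[6] T1.load  rd  (counter 6, T1.r 6)
[7] T0.cas  hit  (counter 7, T0.r 6)
[8] T0.load  rd  (counter 7, T0.r 7)
[9] T1.cas  miss  (counter 7, T1.r 6)
[10] T1.load  rd  (counter 7, T1.r 7)
[11] T0.cas  hit  (counter 8, T0.r 7)
[12] T0.load  rd  (counter 8, T0.r 8)
[13] T1.cas  miss  (counter 8, T1.r 7)
[14] T1.load  rd  (counter 8, T1.r 8)
[15] T1.cas  hit  (counter 9, T1.r 8)
[16] T0.cas  miss  (counter 9, T0.r 8)
[17] T0.load  rd  (counter 9, T0.r 9)
[18] T0.cas  hit  (counter 10, T0.r 9)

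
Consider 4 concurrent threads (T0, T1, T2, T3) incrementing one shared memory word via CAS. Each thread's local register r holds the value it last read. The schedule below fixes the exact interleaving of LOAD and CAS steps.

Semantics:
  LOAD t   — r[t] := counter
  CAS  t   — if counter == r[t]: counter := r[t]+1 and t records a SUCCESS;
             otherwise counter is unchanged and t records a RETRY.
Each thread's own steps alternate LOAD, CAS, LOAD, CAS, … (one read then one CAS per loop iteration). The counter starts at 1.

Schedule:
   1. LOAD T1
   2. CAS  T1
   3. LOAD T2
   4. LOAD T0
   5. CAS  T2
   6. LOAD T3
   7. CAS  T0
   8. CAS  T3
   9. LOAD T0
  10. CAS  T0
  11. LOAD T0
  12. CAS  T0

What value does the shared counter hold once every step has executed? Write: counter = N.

counter = 6

step 1: T1 LOAD ⇒ load; ctr=1 reg=1
step 2: T1 CAS ⇒ ok; ctr=2 reg=1
step 3: T2 LOAD ⇒ load; ctr=2 reg=2
step 4: T0 LOAD ⇒ load; ctr=2 reg=2
step 5: T2 CAS ⇒ ok; ctr=3 reg=2
step 6: T3 LOAD ⇒ load; ctr=3 reg=3
step 7: T0 CAS ⇒ retry; ctr=3 reg=2
step 8: T3 CAS ⇒ ok; ctr=4 reg=3
step 9: T0 LOAD ⇒ load; ctr=4 reg=4
step 10: T0 CAS ⇒ ok; ctr=5 reg=4
step 11: T0 LOAD ⇒ load; ctr=5 reg=5
step 12: T0 CAS ⇒ ok; ctr=6 reg=5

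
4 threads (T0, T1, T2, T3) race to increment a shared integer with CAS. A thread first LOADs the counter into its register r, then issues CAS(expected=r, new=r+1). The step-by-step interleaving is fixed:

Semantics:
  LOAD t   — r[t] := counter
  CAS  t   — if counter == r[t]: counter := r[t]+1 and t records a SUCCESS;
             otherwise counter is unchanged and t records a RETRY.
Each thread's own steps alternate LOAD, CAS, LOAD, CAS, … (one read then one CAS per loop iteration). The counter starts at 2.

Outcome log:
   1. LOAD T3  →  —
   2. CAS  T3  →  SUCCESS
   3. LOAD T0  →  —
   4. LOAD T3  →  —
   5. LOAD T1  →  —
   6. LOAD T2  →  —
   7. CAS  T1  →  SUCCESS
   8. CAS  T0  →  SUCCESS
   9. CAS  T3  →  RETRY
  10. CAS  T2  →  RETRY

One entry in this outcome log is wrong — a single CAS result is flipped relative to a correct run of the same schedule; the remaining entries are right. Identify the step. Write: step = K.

Re-executing:
T3 LOAD — after: cnt=2, r=2 — load
T3 CAS — after: cnt=3, r=2 — ok
T0 LOAD — after: cnt=3, r=3 — load
T3 LOAD — after: cnt=3, r=3 — load
T1 LOAD — after: cnt=3, r=3 — load
T2 LOAD — after: cnt=3, r=3 — load
T1 CAS — after: cnt=4, r=3 — ok
T0 CAS — after: cnt=4, r=3 — retry
T3 CAS — after: cnt=4, r=3 — retry
T2 CAS — after: cnt=4, r=3 — retry
Log disagrees first at step 8.

step = 8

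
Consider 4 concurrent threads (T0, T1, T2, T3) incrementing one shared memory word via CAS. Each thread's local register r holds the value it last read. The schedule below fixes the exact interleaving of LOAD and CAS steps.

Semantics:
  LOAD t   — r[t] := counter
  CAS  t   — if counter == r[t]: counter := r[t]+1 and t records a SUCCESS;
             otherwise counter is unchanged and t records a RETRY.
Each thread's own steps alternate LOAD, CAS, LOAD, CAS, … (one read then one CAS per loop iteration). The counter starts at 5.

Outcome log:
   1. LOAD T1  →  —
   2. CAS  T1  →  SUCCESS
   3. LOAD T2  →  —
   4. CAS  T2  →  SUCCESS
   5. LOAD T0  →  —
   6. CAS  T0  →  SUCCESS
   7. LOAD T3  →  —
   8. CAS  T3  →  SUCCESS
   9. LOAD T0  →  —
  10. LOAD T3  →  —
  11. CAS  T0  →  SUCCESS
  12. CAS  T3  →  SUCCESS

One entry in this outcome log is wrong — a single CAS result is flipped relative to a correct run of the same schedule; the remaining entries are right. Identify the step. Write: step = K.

Re-executing:
T1 LOAD — after: cnt=5, r=5 — load
T1 CAS — after: cnt=6, r=5 — ok
T2 LOAD — after: cnt=6, r=6 — load
T2 CAS — after: cnt=7, r=6 — ok
T0 LOAD — after: cnt=7, r=7 — load
T0 CAS — after: cnt=8, r=7 — ok
T3 LOAD — after: cnt=8, r=8 — load
T3 CAS — after: cnt=9, r=8 — ok
T0 LOAD — after: cnt=9, r=9 — load
T3 LOAD — after: cnt=9, r=9 — load
T0 CAS — after: cnt=10, r=9 — ok
T3 CAS — after: cnt=10, r=9 — retry
Flip is step 12.

step = 12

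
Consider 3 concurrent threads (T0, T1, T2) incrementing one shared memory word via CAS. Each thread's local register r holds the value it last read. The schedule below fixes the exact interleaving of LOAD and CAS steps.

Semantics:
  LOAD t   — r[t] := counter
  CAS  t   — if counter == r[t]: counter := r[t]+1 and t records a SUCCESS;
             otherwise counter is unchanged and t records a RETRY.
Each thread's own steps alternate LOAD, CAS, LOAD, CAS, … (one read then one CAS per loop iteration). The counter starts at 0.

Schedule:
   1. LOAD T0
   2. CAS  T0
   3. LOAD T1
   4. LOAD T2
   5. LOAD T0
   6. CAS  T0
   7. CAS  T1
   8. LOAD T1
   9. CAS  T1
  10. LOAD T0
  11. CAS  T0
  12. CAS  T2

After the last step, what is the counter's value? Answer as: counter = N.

1. LOAD T0 → mem=0 r[T0]=0 [LOAD]
2. CAS T0 → mem=1 r[T0]=0 [OK]
3. LOAD T1 → mem=1 r[T1]=1 [LOAD]
4. LOAD T2 → mem=1 r[T2]=1 [LOAD]
5. LOAD T0 → mem=1 r[T0]=1 [LOAD]
6. CAS T0 → mem=2 r[T0]=1 [OK]
7. CAS T1 → mem=2 r[T1]=1 [RETRY]
8. LOAD T1 → mem=2 r[T1]=2 [LOAD]
9. CAS T1 → mem=3 r[T1]=2 [OK]
10. LOAD T0 → mem=3 r[T0]=3 [LOAD]
11. CAS T0 → mem=4 r[T0]=3 [OK]
12. CAS T2 → mem=4 r[T2]=1 [RETRY]

counter = 4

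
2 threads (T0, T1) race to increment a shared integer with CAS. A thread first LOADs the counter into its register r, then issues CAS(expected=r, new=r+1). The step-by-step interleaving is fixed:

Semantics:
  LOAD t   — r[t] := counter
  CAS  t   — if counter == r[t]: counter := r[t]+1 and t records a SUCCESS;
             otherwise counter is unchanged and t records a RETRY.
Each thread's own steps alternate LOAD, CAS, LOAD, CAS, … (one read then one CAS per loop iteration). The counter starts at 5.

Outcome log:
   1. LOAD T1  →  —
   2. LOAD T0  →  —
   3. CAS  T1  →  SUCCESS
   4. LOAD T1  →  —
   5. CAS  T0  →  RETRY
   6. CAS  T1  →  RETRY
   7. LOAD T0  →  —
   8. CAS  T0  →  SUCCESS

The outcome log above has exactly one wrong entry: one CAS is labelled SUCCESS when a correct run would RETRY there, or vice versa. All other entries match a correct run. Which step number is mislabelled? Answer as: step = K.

step = 6

Reference trace:
step 1: T1 LOAD ⇒ load; ctr=5 reg=5
step 2: T0 LOAD ⇒ load; ctr=5 reg=5
step 3: T1 CAS ⇒ ok; ctr=6 reg=5
step 4: T1 LOAD ⇒ load; ctr=6 reg=6
step 5: T0 CAS ⇒ retry; ctr=6 reg=5
step 6: T1 CAS ⇒ ok; ctr=7 reg=6
step 7: T0 LOAD ⇒ load; ctr=7 reg=7
step 8: T0 CAS ⇒ ok; ctr=8 reg=7
Mismatch at 6.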